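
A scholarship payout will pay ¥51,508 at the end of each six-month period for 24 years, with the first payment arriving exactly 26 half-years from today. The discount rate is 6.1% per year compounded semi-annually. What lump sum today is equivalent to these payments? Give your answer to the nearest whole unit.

Ordinary annuity of 48 payments, first payment at period 26.
Periodic rate r = 0.061/2 per half-year; n is counted in half-years.
The ordinary-annuity PV formula values the stream one period before the first payment (period 25); discount that back 25 periods:
PV₀ = 51,508 × [1 − (1+r)^−48] / r × (1+r)^−25 = ¥608,451

¥608,451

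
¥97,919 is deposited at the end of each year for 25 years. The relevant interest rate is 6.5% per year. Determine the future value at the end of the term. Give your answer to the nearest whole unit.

¥5,766,223

This is an ordinary annuity: 25 deposits of ¥97,919 at the end of each year.
Periodic rate r = 0.065 per year.
FV = PMT × [((1+r)^n − 1)/r] = 97,919 × [(1+r)^25 − 1] / r = ¥5,766,223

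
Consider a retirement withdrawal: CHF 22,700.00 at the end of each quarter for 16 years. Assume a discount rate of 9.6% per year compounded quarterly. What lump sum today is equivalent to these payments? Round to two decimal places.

CHF 738,524.70

This is an ordinary annuity: 64 payments of CHF 22,700.00 at the end of each quarter.
Periodic rate r = 0.096/4 per quarter; n is counted in quarters.
PV = PMT × [(1 − (1+r)^−n)/r] = 22,700 × [1 − (1+r)^−64] / r = CHF 738,524.70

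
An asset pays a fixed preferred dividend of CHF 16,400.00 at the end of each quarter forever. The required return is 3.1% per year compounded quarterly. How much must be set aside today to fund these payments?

Periodic rate r = 0.031/4 per quarter.
Level perpetuity: PV = PMT / r = 16,400 / (0.031/4) = CHF 2,116,129.03.

CHF 2,116,129.03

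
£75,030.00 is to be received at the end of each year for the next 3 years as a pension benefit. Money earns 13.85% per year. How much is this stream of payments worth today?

This is an ordinary annuity: 3 payments of £75,030.00 at the end of each year.
Periodic rate r = 0.1385 per year.
PV = PMT × [(1 − (1+r)^−n)/r] = 75,030 × [1 − (1+r)^−3] / r = £174,631.43

£174,631.43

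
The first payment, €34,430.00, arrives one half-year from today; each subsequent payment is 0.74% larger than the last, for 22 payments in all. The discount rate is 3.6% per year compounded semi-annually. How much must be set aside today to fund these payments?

€668,094.44

Periodic rate r = 0.036/2 per half-year; n is counted in half-years.
Growing ordinary annuity: PV = PMT₁ × [1 − ((1+g)/(1+r))^n] / (r − g) = 34,430 × [1 − ((1+0.0074)/(1+r))^22] / (r − 0.0074) = €668,094.44.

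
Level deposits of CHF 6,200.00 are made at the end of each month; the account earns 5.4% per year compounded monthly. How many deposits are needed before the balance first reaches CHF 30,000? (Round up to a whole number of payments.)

5 payments

Periodic rate r = 0.054/12 per month; n is counted in months.
Ordinary annuity FV: 30,000 = 6,200 × [((1+r)^n − 1)/r].
(1+r)^n = 1 + 30,000 × r / 6,200, so n = ln(1 + 30,000·r/6,200) / ln(1+r) = 4.80.
Round up to a whole number of payments: n = 5.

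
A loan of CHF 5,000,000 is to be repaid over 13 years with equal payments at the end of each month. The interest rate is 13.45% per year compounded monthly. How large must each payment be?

Level ordinary annuity; solve PV = PMT × [(1 − (1+r)^−n)/r] for PMT.
Periodic rate r = 0.1345/12 per month; n is counted in months.
With n = 156: PMT = 5,000,000 / ([(1 − (1+r)^−n)/r]) = CHF 67,989.93

CHF 67,989.93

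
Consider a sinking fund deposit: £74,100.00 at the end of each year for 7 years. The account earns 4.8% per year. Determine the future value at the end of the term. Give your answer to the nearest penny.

£599,663.44

This is an ordinary annuity: 7 deposits of £74,100.00 at the end of each year.
Periodic rate r = 0.048 per year.
FV = PMT × [((1+r)^n − 1)/r] = 74,100 × [(1+r)^7 − 1] / r = £599,663.44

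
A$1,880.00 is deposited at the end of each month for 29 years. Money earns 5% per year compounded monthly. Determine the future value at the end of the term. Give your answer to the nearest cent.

This is an ordinary annuity: 348 deposits of A$1,880.00 at the end of each month.
Periodic rate r = 0.05/12 per month; n is counted in months.
FV = PMT × [((1+r)^n − 1)/r] = 1,880 × [(1+r)^348 − 1] / r = A$1,466,531.45

A$1,466,531.45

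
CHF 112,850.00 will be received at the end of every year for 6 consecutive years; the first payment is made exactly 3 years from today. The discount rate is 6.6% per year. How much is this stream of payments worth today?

Ordinary annuity of 6 payments, first payment at period 3.
Periodic rate r = 0.066 per year.
The ordinary-annuity PV formula values the stream one period before the first payment (period 2); discount that back 2 periods:
PV₀ = 112,850 × [1 − (1+r)^−6] / r × (1+r)^−2 = CHF 479,261.01

CHF 479,261.01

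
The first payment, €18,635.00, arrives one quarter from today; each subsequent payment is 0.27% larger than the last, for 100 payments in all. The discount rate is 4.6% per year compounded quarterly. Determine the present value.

€1,233,802.42

Periodic rate r = 0.046/4 per quarter; n is counted in quarters.
Growing ordinary annuity: PV = PMT₁ × [1 − ((1+g)/(1+r))^n] / (r − g) = 18,635 × [1 − ((1+0.0027)/(1+r))^100] / (r − 0.0027) = €1,233,802.42.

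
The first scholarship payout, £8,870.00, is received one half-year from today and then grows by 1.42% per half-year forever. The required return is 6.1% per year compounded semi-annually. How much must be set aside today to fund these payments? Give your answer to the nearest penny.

£544,171.78

Periodic rate r = 0.061/2 per half-year.
Growing perpetuity (Gordon): PV = PMT₁ / (r − g) = 8,870 / (r − 0.0142) = £544,171.78.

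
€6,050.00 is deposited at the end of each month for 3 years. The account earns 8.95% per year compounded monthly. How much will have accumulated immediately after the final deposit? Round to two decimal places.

€248,785.54

This is an ordinary annuity: 36 deposits of €6,050.00 at the end of each month.
Periodic rate r = 0.0895/12 per month; n is counted in months.
FV = PMT × [((1+r)^n − 1)/r] = 6,050 × [(1+r)^36 − 1] / r = €248,785.54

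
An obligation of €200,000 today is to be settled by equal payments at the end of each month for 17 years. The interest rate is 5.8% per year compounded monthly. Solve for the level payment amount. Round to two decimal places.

€1,544.08

Level ordinary annuity; solve PV = PMT × [(1 − (1+r)^−n)/r] for PMT.
Periodic rate r = 0.058/12 per month; n is counted in months.
With n = 204: PMT = 200,000 / ([(1 − (1+r)^−n)/r]) = €1,544.08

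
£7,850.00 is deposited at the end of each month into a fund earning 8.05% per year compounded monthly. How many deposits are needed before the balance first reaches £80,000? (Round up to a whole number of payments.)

Periodic rate r = 0.0805/12 per month; n is counted in months.
Ordinary annuity FV: 80,000 = 7,850 × [((1+r)^n − 1)/r].
(1+r)^n = 1 + 80,000 × r / 7,850, so n = ln(1 + 80,000·r/7,850) / ln(1+r) = 9.89.
Round up to a whole number of payments: n = 10.

10 payments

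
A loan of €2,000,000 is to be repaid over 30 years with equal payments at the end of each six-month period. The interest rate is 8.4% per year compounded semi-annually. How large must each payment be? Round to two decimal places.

Level ordinary annuity; solve PV = PMT × [(1 − (1+r)^−n)/r] for PMT.
Periodic rate r = 0.084/2 per half-year; n is counted in half-years.
With n = 60: PMT = 2,000,000 / ([(1 − (1+r)^−n)/r]) = €91,774.23

€91,774.23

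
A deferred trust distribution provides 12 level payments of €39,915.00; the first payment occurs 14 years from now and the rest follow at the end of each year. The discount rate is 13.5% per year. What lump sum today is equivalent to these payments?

Ordinary annuity of 12 payments, first payment at period 14.
Periodic rate r = 0.135 per year.
The ordinary-annuity PV formula values the stream one period before the first payment (period 13); discount that back 13 periods:
PV₀ = 39,915 × [1 − (1+r)^−12] / r × (1+r)^−13 = €44,526.42

€44,526.42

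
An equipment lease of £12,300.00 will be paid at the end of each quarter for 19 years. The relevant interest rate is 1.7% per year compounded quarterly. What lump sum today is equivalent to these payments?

This is an ordinary annuity: 76 payments of £12,300.00 at the end of each quarter.
Periodic rate r = 0.017/4 per quarter; n is counted in quarters.
PV = PMT × [(1 − (1+r)^−n)/r] = 12,300 × [1 − (1+r)^−76] / r = £797,417.57

£797,417.57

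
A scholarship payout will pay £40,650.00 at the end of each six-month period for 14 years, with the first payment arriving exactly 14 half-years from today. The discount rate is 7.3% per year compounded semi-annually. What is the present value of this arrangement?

£442,712.46

Ordinary annuity of 28 payments, first payment at period 14.
Periodic rate r = 0.073/2 per half-year; n is counted in half-years.
The ordinary-annuity PV formula values the stream one period before the first payment (period 13); discount that back 13 periods:
PV₀ = 40,650 × [1 − (1+r)^−28] / r × (1+r)^−13 = £442,712.46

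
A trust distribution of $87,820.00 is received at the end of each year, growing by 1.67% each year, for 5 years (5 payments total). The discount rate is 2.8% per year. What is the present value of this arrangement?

$417,852.30

Periodic rate r = 0.028 per year.
Growing ordinary annuity: PV = PMT₁ × [1 − ((1+g)/(1+r))^n] / (r − g) = 87,820 × [1 − ((1+0.0167)/(1+r))^5] / (r − 0.0167) = $417,852.30.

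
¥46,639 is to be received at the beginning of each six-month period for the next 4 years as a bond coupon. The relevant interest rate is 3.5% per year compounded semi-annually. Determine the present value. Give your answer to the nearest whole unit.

This is an annuity due: 8 payments of ¥46,639 at the beginning of each six-month period.
Periodic rate r = 0.035/2 per half-year; n is counted in half-years.
PV = PMT × [(1 − (1+r)^−n)/r] × (1+r) = 46,639 × [1 − (1+r)^−8] / r × (1+r) = ¥351,408

¥351,408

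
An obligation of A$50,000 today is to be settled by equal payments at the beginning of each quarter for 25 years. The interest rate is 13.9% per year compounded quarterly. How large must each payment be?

A$1,736.17

Level annuity due; solve PV = PMT × [(1 − (1+r)^−n)/r] × (1+r) for PMT.
Periodic rate r = 0.139/4 per quarter; n is counted in quarters.
With n = 100: PMT = 50,000 / ([(1 − (1+r)^−n)/r] × (1+r)) = A$1,736.17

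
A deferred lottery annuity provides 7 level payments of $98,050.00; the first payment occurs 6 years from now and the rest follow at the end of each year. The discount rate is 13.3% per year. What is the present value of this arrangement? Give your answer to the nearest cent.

$230,108.56

Ordinary annuity of 7 payments, first payment at period 6.
Periodic rate r = 0.133 per year.
The ordinary-annuity PV formula values the stream one period before the first payment (period 5); discount that back 5 periods:
PV₀ = 98,050 × [1 − (1+r)^−7] / r × (1+r)^−5 = $230,108.56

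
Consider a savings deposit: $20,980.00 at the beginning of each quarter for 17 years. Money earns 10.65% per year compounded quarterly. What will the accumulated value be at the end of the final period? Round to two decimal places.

This is an annuity due: 68 deposits of $20,980.00 at the beginning of each quarter.
Periodic rate r = 0.1065/4 per quarter; n is counted in quarters.
FV = PMT × [((1+r)^n − 1)/r] × (1+r) = 20,980 × [(1+r)^68 − 1] / r × (1+r) = $4,020,876.51

$4,020,876.51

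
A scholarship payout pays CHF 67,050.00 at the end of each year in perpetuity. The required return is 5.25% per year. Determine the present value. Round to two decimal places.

CHF 1,277,142.86

Periodic rate r = 0.0525 per year.
Level perpetuity: PV = PMT / r = 67,050 / (0.0525) = CHF 1,277,142.86.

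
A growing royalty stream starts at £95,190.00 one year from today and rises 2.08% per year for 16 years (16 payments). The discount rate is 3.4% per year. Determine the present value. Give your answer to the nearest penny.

Periodic rate r = 0.034 per year.
Growing ordinary annuity: PV = PMT₁ × [1 − ((1+g)/(1+r))^n] / (r − g) = 95,190 × [1 − ((1+0.0208)/(1+r))^16] / (r − 0.0208) = £1,339,994.88.

£1,339,994.88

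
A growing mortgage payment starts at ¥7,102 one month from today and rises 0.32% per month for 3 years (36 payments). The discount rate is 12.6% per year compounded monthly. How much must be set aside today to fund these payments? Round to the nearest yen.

Periodic rate r = 0.126/12 per month; n is counted in months.
Growing ordinary annuity: PV = PMT₁ × [1 − ((1+g)/(1+r))^n] / (r − g) = 7,102 × [1 − ((1+0.0032)/(1+r))^36] / (r − 0.0032) = ¥223,498.

¥223,498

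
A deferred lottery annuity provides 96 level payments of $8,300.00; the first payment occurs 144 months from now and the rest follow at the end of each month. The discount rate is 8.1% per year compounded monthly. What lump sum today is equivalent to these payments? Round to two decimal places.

Ordinary annuity of 96 payments, first payment at period 144.
Periodic rate r = 0.081/12 per month; n is counted in months.
The ordinary-annuity PV formula values the stream one period before the first payment (period 143); discount that back 143 periods:
PV₀ = 8,300 × [1 − (1+r)^−96] / r × (1+r)^−143 = $223,550.76

$223,550.76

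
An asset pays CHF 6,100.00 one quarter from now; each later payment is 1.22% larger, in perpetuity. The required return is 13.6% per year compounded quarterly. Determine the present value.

Periodic rate r = 0.136/4 per quarter.
Growing perpetuity (Gordon): PV = PMT₁ / (r − g) = 6,100 / (r − 0.0122) = CHF 279,816.51.

CHF 279,816.51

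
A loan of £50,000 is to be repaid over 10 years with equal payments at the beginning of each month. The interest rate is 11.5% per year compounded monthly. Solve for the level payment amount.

£696.30

Level annuity due; solve PV = PMT × [(1 − (1+r)^−n)/r] × (1+r) for PMT.
Periodic rate r = 0.115/12 per month; n is counted in months.
With n = 120: PMT = 50,000 / ([(1 − (1+r)^−n)/r] × (1+r)) = £696.30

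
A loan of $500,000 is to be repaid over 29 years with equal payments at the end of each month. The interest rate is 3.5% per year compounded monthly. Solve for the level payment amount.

Level ordinary annuity; solve PV = PMT × [(1 − (1+r)^−n)/r] for PMT.
Periodic rate r = 0.035/12 per month; n is counted in months.
With n = 348: PMT = 500,000 / ([(1 − (1+r)^−n)/r]) = $2,289.16

$2,289.16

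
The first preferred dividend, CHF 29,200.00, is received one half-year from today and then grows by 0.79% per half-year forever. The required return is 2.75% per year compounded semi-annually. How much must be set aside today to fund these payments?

Periodic rate r = 0.0275/2 per half-year.
Growing perpetuity (Gordon): PV = PMT₁ / (r − g) = 29,200 / (r − 0.0079) = CHF 4,991,452.99.

CHF 4,991,452.99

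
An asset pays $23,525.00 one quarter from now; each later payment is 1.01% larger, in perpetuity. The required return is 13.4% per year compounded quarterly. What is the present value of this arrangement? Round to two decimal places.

$1,005,341.88

Periodic rate r = 0.134/4 per quarter.
Growing perpetuity (Gordon): PV = PMT₁ / (r − g) = 23,525 / (r − 0.0101) = $1,005,341.88.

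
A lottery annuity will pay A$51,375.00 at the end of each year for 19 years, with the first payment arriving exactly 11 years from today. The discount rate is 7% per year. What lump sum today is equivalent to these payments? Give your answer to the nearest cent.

A$269,929.00

Ordinary annuity of 19 payments, first payment at period 11.
Periodic rate r = 0.07 per year.
The ordinary-annuity PV formula values the stream one period before the first payment (period 10); discount that back 10 periods:
PV₀ = 51,375 × [1 − (1+r)^−19] / r × (1+r)^−10 = A$269,929.00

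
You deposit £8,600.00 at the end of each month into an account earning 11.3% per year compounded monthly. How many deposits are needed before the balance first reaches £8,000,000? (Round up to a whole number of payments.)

Periodic rate r = 0.113/12 per month; n is counted in months.
Ordinary annuity FV: 8,000,000 = 8,600 × [((1+r)^n − 1)/r].
(1+r)^n = 1 + 8,000,000 × r / 8,600, so n = ln(1 + 8,000,000·r/8,600) / ln(1+r) = 243.08.
Round up to a whole number of payments: n = 244.

244 payments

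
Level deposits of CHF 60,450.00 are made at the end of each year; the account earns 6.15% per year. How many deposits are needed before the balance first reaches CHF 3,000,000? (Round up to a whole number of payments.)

24 payments

Periodic rate r = 0.0615 per year.
Ordinary annuity FV: 3,000,000 = 60,450 × [((1+r)^n − 1)/r].
(1+r)^n = 1 + 3,000,000 × r / 60,450, so n = ln(1 + 3,000,000·r/60,450) / ln(1+r) = 23.44.
Round up to a whole number of payments: n = 24.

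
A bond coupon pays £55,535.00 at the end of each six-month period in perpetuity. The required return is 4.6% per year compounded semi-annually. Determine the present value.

£2,414,565.22

Periodic rate r = 0.046/2 per half-year.
Level perpetuity: PV = PMT / r = 55,535 / (0.046/2) = £2,414,565.22.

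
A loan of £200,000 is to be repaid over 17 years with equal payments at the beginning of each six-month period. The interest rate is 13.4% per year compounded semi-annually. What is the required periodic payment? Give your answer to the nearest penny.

Level annuity due; solve PV = PMT × [(1 − (1+r)^−n)/r] × (1+r) for PMT.
Periodic rate r = 0.134/2 per half-year; n is counted in half-years.
With n = 34: PMT = 200,000 / ([(1 − (1+r)^−n)/r] × (1+r)) = £14,114.85

£14,114.85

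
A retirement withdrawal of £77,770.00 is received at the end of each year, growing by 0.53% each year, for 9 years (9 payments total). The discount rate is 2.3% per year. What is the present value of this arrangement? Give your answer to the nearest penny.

Periodic rate r = 0.023 per year.
Growing ordinary annuity: PV = PMT₁ × [1 − ((1+g)/(1+r))^n] / (r − g) = 77,770 × [1 − ((1+0.0053)/(1+r))^9] / (r − 0.0053) = £638,704.63.

£638,704.63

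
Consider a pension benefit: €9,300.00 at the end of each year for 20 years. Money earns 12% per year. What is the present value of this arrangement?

This is an ordinary annuity: 20 payments of €9,300.00 at the end of each year.
Periodic rate r = 0.12 per year.
PV = PMT × [(1 − (1+r)^−n)/r] = 9,300 × [1 − (1+r)^−20] / r = €69,465.83

€69,465.83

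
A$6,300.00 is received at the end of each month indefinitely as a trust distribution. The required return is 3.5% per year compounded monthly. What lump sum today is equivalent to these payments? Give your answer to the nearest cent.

A$2,160,000.00

Periodic rate r = 0.035/12 per month.
Level perpetuity: PV = PMT / r = 6,300 / (0.035/12) = A$2,160,000.00.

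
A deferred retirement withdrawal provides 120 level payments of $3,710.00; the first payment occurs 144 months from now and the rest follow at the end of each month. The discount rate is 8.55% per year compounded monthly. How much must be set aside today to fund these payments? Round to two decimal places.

Ordinary annuity of 120 payments, first payment at period 144.
Periodic rate r = 0.0855/12 per month; n is counted in months.
The ordinary-annuity PV formula values the stream one period before the first payment (period 143); discount that back 143 periods:
PV₀ = 3,710 × [1 − (1+r)^−120] / r × (1+r)^−143 = $108,179.07

$108,179.07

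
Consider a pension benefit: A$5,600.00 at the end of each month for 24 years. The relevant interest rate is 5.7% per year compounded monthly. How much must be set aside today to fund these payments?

A$877,795.10

This is an ordinary annuity: 288 payments of A$5,600.00 at the end of each month.
Periodic rate r = 0.057/12 per month; n is counted in months.
PV = PMT × [(1 − (1+r)^−n)/r] = 5,600 × [1 − (1+r)^−288] / r = A$877,795.10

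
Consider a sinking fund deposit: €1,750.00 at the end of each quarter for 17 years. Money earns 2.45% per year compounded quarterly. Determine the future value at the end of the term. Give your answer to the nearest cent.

€147,062.45

This is an ordinary annuity: 68 deposits of €1,750.00 at the end of each quarter.
Periodic rate r = 0.0245/4 per quarter; n is counted in quarters.
FV = PMT × [((1+r)^n − 1)/r] = 1,750 × [(1+r)^68 − 1] / r = €147,062.45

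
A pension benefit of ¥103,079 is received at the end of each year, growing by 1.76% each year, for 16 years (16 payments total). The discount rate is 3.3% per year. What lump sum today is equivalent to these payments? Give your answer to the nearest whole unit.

Periodic rate r = 0.033 per year.
Growing ordinary annuity: PV = PMT₁ × [1 − ((1+g)/(1+r))^n] / (r − g) = 103,079 × [1 − ((1+0.0176)/(1+r))^16] / (r − 0.0176) = ¥1,429,902.

¥1,429,902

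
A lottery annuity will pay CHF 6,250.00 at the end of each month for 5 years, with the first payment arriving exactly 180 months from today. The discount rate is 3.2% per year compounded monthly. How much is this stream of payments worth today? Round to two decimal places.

Ordinary annuity of 60 payments, first payment at period 180.
Periodic rate r = 0.032/12 per month; n is counted in months.
The ordinary-annuity PV formula values the stream one period before the first payment (period 179); discount that back 179 periods:
PV₀ = 6,250 × [1 − (1+r)^−60] / r × (1+r)^−179 = CHF 214,877.10

CHF 214,877.10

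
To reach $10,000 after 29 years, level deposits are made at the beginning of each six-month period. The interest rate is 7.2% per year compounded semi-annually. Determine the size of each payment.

Level annuity due; solve FV = PMT × [((1+r)^n − 1)/r] × (1+r) for PMT.
Periodic rate r = 0.072/2 per half-year; n is counted in half-years.
With n = 58: PMT = 10,000 / ([((1+r)^n − 1)/r] × (1+r)) = $51.27

$51.27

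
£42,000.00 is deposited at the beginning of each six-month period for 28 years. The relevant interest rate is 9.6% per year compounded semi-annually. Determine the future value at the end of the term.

This is an annuity due: 56 deposits of £42,000.00 at the beginning of each six-month period.
Periodic rate r = 0.096/2 per half-year; n is counted in half-years.
FV = PMT × [((1+r)^n − 1)/r] × (1+r) = 42,000 × [(1+r)^56 − 1] / r × (1+r) = £11,747,882.47

£11,747,882.47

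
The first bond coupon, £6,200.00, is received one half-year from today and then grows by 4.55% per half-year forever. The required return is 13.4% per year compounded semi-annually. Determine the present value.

Periodic rate r = 0.134/2 per half-year.
Growing perpetuity (Gordon): PV = PMT₁ / (r − g) = 6,200 / (r − 0.0455) = £288,372.09.

£288,372.09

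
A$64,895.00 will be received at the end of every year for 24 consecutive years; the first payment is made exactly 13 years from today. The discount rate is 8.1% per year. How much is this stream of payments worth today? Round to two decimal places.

Ordinary annuity of 24 payments, first payment at period 13.
Periodic rate r = 0.081 per year.
The ordinary-annuity PV formula values the stream one period before the first payment (period 12); discount that back 12 periods:
PV₀ = 64,895 × [1 − (1+r)^−24] / r × (1+r)^−12 = A$266,113.88

A$266,113.88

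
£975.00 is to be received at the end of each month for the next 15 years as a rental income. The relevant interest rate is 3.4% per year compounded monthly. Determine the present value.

This is an ordinary annuity: 180 payments of £975.00 at the end of each month.
Periodic rate r = 0.034/12 per month; n is counted in months.
PV = PMT × [(1 − (1+r)^−n)/r] = 975 × [1 − (1+r)^−180] / r = £137,327.45

£137,327.45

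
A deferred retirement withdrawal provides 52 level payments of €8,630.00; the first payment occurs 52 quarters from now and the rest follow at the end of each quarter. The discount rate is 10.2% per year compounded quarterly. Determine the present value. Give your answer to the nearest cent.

Ordinary annuity of 52 payments, first payment at period 52.
Periodic rate r = 0.102/4 per quarter; n is counted in quarters.
The ordinary-annuity PV formula values the stream one period before the first payment (period 51); discount that back 51 periods:
PV₀ = 8,630 × [1 − (1+r)^−52] / r × (1+r)^−51 = €68,403.98

€68,403.98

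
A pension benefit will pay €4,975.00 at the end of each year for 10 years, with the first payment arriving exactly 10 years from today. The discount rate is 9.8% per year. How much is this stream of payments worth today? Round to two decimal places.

Ordinary annuity of 10 payments, first payment at period 10.
Periodic rate r = 0.098 per year.
The ordinary-annuity PV formula values the stream one period before the first payment (period 9); discount that back 9 periods:
PV₀ = 4,975 × [1 − (1+r)^−10] / r × (1+r)^−9 = €13,292.41

€13,292.41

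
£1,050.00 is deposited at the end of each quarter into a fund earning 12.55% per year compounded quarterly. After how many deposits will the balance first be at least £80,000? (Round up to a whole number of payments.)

40 payments

Periodic rate r = 0.1255/4 per quarter; n is counted in quarters.
Ordinary annuity FV: 80,000 = 1,050 × [((1+r)^n − 1)/r].
(1+r)^n = 1 + 80,000 × r / 1,050, so n = ln(1 + 80,000·r/1,050) / ln(1+r) = 39.52.
Round up to a whole number of payments: n = 40.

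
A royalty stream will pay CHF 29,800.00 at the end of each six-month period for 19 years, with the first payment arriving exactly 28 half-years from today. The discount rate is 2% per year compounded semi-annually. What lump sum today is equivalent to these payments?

Ordinary annuity of 38 payments, first payment at period 28.
Periodic rate r = 0.02/2 per half-year; n is counted in half-years.
The ordinary-annuity PV formula values the stream one period before the first payment (period 27); discount that back 27 periods:
PV₀ = 29,800 × [1 − (1+r)^−38] / r × (1+r)^−27 = CHF 717,196.61

CHF 717,196.61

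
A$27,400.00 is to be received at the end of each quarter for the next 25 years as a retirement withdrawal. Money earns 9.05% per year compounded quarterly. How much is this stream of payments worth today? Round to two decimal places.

This is an ordinary annuity: 100 payments of A$27,400.00 at the end of each quarter.
Periodic rate r = 0.0905/4 per quarter; n is counted in quarters.
PV = PMT × [(1 − (1+r)^−n)/r] = 27,400 × [1 − (1+r)^−100] / r = A$1,081,772.68

A$1,081,772.68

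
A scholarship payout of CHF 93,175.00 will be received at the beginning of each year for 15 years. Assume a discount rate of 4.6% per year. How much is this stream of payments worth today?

This is an annuity due: 15 payments of CHF 93,175.00 at the beginning of each year.
Periodic rate r = 0.046 per year.
PV = PMT × [(1 − (1+r)^−n)/r] × (1+r) = 93,175 × [1 − (1+r)^−15] / r × (1+r) = CHF 1,039,528.29

CHF 1,039,528.29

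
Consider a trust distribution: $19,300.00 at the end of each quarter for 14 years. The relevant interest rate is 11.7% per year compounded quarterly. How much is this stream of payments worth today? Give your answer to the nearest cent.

This is an ordinary annuity: 56 payments of $19,300.00 at the end of each quarter.
Periodic rate r = 0.117/4 per quarter; n is counted in quarters.
PV = PMT × [(1 − (1+r)^−n)/r] = 19,300 × [1 − (1+r)^−56] / r = $528,529.76

$528,529.76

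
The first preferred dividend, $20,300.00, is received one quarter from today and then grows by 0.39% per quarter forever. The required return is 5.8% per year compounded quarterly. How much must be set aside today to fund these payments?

Periodic rate r = 0.058/4 per quarter.
Growing perpetuity (Gordon): PV = PMT₁ / (r − g) = 20,300 / (r − 0.0039) = $1,915,094.34.

$1,915,094.34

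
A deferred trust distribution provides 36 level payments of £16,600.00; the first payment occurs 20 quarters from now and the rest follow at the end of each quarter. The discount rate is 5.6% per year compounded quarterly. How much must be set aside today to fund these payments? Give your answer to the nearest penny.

£358,515.05

Ordinary annuity of 36 payments, first payment at period 20.
Periodic rate r = 0.056/4 per quarter; n is counted in quarters.
The ordinary-annuity PV formula values the stream one period before the first payment (period 19); discount that back 19 periods:
PV₀ = 16,600 × [1 − (1+r)^−36] / r × (1+r)^−19 = £358,515.05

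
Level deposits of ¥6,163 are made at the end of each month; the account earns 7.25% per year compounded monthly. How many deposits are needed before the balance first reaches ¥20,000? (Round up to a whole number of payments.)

Periodic rate r = 0.0725/12 per month; n is counted in months.
Ordinary annuity FV: 20,000 = 6,163 × [((1+r)^n − 1)/r].
(1+r)^n = 1 + 20,000 × r / 6,163, so n = ln(1 + 20,000·r/6,163) / ln(1+r) = 3.22.
Round up to a whole number of payments: n = 4.

4 payments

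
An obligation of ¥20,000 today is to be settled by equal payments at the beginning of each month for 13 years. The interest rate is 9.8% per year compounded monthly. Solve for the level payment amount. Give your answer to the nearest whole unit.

¥225

Level annuity due; solve PV = PMT × [(1 − (1+r)^−n)/r] × (1+r) for PMT.
Periodic rate r = 0.098/12 per month; n is counted in months.
With n = 156: PMT = 20,000 / ([(1 − (1+r)^−n)/r] × (1+r)) = ¥225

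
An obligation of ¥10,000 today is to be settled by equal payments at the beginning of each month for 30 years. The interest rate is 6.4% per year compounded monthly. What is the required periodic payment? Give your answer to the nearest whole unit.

¥62

Level annuity due; solve PV = PMT × [(1 − (1+r)^−n)/r] × (1+r) for PMT.
Periodic rate r = 0.064/12 per month; n is counted in months.
With n = 360: PMT = 10,000 / ([(1 − (1+r)^−n)/r] × (1+r)) = ¥62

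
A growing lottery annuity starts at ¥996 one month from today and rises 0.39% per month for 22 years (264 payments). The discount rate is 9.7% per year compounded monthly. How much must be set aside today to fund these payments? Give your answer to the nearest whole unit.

¥158,662

Periodic rate r = 0.097/12 per month; n is counted in months.
Growing ordinary annuity: PV = PMT₁ × [1 − ((1+g)/(1+r))^n] / (r − g) = 996 × [1 − ((1+0.0039)/(1+r))^264] / (r − 0.0039) = ¥158,662.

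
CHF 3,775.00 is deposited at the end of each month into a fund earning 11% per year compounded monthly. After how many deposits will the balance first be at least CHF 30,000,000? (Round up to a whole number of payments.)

Periodic rate r = 0.11/12 per month; n is counted in months.
Ordinary annuity FV: 30,000,000 = 3,775 × [((1+r)^n − 1)/r].
(1+r)^n = 1 + 30,000,000 × r / 3,775, so n = ln(1 + 30,000,000·r/3,775) / ln(1+r) = 471.46.
Round up to a whole number of payments: n = 472.

472 payments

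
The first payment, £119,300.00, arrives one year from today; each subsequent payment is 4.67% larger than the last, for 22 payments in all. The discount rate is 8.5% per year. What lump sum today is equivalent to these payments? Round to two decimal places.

£1,702,096.58

Periodic rate r = 0.085 per year.
Growing ordinary annuity: PV = PMT₁ × [1 − ((1+g)/(1+r))^n] / (r − g) = 119,300 × [1 − ((1+0.0467)/(1+r))^22] / (r − 0.0467) = £1,702,096.58.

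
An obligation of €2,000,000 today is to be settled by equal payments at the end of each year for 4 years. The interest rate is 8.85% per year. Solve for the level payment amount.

Level ordinary annuity; solve PV = PMT × [(1 − (1+r)^−n)/r] for PMT.
Periodic rate r = 0.0885 per year.
With n = 4: PMT = 2,000,000 / ([(1 − (1+r)^−n)/r]) = €615,306.00

€615,306.00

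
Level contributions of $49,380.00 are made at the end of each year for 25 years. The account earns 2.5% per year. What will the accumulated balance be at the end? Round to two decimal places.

$1,686,710.38

This is an ordinary annuity: 25 deposits of $49,380.00 at the end of each year.
Periodic rate r = 0.025 per year.
FV = PMT × [((1+r)^n − 1)/r] = 49,380 × [(1+r)^25 − 1] / r = $1,686,710.38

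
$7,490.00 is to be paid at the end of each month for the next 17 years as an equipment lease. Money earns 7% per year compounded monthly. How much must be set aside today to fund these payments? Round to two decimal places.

$892,027.03

This is an ordinary annuity: 204 payments of $7,490.00 at the end of each month.
Periodic rate r = 0.07/12 per month; n is counted in months.
PV = PMT × [(1 − (1+r)^−n)/r] = 7,490 × [1 − (1+r)^−204] / r = $892,027.03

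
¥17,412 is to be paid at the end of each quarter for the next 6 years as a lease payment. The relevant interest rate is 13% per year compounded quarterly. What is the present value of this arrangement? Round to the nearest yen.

¥287,095

This is an ordinary annuity: 24 payments of ¥17,412 at the end of each quarter.
Periodic rate r = 0.13/4 per quarter; n is counted in quarters.
PV = PMT × [(1 − (1+r)^−n)/r] = 17,412 × [1 − (1+r)^−24] / r = ¥287,095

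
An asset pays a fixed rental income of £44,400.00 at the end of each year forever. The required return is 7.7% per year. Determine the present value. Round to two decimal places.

Periodic rate r = 0.077 per year.
Level perpetuity: PV = PMT / r = 44,400 / (0.077) = £576,623.38.

£576,623.38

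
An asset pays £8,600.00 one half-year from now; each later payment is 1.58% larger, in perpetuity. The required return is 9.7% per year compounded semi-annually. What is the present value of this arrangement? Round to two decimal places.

Periodic rate r = 0.097/2 per half-year.
Growing perpetuity (Gordon): PV = PMT₁ / (r − g) = 8,600 / (r − 0.0158) = £262,996.94.

£262,996.94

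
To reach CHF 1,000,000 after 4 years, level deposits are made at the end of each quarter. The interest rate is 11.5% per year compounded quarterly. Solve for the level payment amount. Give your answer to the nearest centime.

Level ordinary annuity; solve FV = PMT × [((1+r)^n − 1)/r] for PMT.
Periodic rate r = 0.115/4 per quarter; n is counted in quarters.
With n = 16: PMT = 1,000,000 / ([((1+r)^n − 1)/r]) = CHF 50,102.03

CHF 50,102.03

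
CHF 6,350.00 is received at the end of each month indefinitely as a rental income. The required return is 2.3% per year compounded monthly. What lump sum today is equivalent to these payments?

CHF 3,313,043.48

Periodic rate r = 0.023/12 per month.
Level perpetuity: PV = PMT / r = 6,350 / (0.023/12) = CHF 3,313,043.48.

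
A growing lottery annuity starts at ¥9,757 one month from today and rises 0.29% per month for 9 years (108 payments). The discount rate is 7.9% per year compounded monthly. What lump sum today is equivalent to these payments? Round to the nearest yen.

¥866,055

Periodic rate r = 0.079/12 per month; n is counted in months.
Growing ordinary annuity: PV = PMT₁ × [1 − ((1+g)/(1+r))^n] / (r − g) = 9,757 × [1 − ((1+0.0029)/(1+r))^108] / (r − 0.0029) = ¥866,055.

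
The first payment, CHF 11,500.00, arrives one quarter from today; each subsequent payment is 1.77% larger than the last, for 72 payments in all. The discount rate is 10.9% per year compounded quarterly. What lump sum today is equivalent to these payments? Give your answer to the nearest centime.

CHF 589,527.79

Periodic rate r = 0.109/4 per quarter; n is counted in quarters.
Growing ordinary annuity: PV = PMT₁ × [1 − ((1+g)/(1+r))^n] / (r − g) = 11,500 × [1 − ((1+0.0177)/(1+r))^72] / (r − 0.0177) = CHF 589,527.79.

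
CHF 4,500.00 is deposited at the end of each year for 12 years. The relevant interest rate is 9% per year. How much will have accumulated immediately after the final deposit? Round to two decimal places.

This is an ordinary annuity: 12 deposits of CHF 4,500.00 at the end of each year.
Periodic rate r = 0.09 per year.
FV = PMT × [((1+r)^n − 1)/r] = 4,500 × [(1+r)^12 − 1] / r = CHF 90,633.24

CHF 90,633.24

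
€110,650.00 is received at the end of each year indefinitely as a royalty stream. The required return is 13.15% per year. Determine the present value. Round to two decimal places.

€841,444.87

Periodic rate r = 0.1315 per year.
Level perpetuity: PV = PMT / r = 110,650 / (0.1315) = €841,444.87.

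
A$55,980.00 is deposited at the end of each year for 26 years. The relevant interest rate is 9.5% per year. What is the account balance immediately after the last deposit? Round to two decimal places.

This is an ordinary annuity: 26 deposits of A$55,980.00 at the end of each year.
Periodic rate r = 0.095 per year.
FV = PMT × [((1+r)^n − 1)/r] = 55,980 × [(1+r)^26 − 1] / r = A$5,649,182.37

A$5,649,182.37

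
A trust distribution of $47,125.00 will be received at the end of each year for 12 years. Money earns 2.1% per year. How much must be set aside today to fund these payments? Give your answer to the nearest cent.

This is an ordinary annuity: 12 payments of $47,125.00 at the end of each year.
Periodic rate r = 0.021 per year.
PV = PMT × [(1 − (1+r)^−n)/r] = 47,125 × [1 − (1+r)^−12] / r = $495,316.00

$495,316.00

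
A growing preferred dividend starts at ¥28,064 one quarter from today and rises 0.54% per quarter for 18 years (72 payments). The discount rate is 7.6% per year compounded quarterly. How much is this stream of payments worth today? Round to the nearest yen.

Periodic rate r = 0.076/4 per quarter; n is counted in quarters.
Growing ordinary annuity: PV = PMT₁ × [1 − ((1+g)/(1+r))^n] / (r − g) = 28,064 × [1 − ((1+0.0054)/(1+r))^72] / (r − 0.0054) = ¥1,279,254.

¥1,279,254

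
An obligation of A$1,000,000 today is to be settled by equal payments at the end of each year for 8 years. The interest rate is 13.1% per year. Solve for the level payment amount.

A$209,100.62

Level ordinary annuity; solve PV = PMT × [(1 − (1+r)^−n)/r] for PMT.
Periodic rate r = 0.131 per year.
With n = 8: PMT = 1,000,000 / ([(1 − (1+r)^−n)/r]) = A$209,100.62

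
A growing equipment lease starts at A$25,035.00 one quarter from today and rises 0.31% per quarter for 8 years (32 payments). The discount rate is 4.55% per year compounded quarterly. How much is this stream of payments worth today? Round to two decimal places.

A$699,407.62

Periodic rate r = 0.0455/4 per quarter; n is counted in quarters.
Growing ordinary annuity: PV = PMT₁ × [1 − ((1+g)/(1+r))^n] / (r − g) = 25,035 × [1 − ((1+0.0031)/(1+r))^32] / (r − 0.0031) = A$699,407.62.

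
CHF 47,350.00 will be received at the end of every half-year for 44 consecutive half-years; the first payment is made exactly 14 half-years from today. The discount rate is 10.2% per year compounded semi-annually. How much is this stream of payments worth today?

CHF 431,811.64

Ordinary annuity of 44 payments, first payment at period 14.
Periodic rate r = 0.102/2 per half-year; n is counted in half-years.
The ordinary-annuity PV formula values the stream one period before the first payment (period 13); discount that back 13 periods:
PV₀ = 47,350 × [1 − (1+r)^−44] / r × (1+r)^−13 = CHF 431,811.64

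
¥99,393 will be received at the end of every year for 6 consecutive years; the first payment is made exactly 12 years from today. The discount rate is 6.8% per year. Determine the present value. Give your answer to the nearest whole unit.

¥231,186

Ordinary annuity of 6 payments, first payment at period 12.
Periodic rate r = 0.068 per year.
The ordinary-annuity PV formula values the stream one period before the first payment (period 11); discount that back 11 periods:
PV₀ = 99,393 × [1 − (1+r)^−6] / r × (1+r)^−11 = ¥231,186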